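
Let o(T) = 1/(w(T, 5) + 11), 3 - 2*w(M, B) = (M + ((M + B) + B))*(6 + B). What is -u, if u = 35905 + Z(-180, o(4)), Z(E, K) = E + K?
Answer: -6180423/173 ≈ -35725.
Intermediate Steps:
w(M, B) = 3/2 - (6 + B)*(2*B + 2*M)/2 (w(M, B) = 3/2 - (M + ((M + B) + B))*(6 + B)/2 = 3/2 - (M + ((B + M) + B))*(6 + B)/2 = 3/2 - (M + (M + 2*B))*(6 + B)/2 = 3/2 - (2*B + 2*M)*(6 + B)/2 = 3/2 - (6 + B)*(2*B + 2*M)/2)
o(T) = 1/(-85/2 - 11*T) (o(T) = 1/((3/2 - 1*5² - 6*5 - 6*T - 1*5*T) + 11) = 1/((3/2 - 1*25 - 30 - 6*T - 5*T) + 11) = 1/((3/2 - 25 - 30 - 6*T - 5*T) + 11) = 1/((-107/2 - 11*T) + 11) = 1/(-85/2 - 11*T))
u = 6180423/173 (u = 35905 + (-180 - 2/(85 + 22*4)) = 35905 + (-180 - 2/(85 + 88)) = 35905 + (-180 - 2/173) = 35905 - 31142/173 = 6180423/173 ≈ 35725.)
-u = -1*6180423/173 = -6180423/173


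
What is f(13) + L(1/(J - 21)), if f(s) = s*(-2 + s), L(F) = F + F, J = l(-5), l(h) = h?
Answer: 1858/13 ≈ 142.92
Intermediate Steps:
J = -5
L(F) = 2*F
f(13) + L(1/(J - 21)) = 13*(-2 + 13) + 2/(-5 - 21) = 13*11 + 2/(-26) = 143 + 2*(-1/26) = 143 - 1/13 = 1858/13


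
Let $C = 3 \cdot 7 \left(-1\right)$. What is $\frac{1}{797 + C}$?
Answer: $\frac{1}{776} \approx 0.0012887$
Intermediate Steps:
$C = -21$ ($C = 21 \left(-1\right) = -21$)
$\frac{1}{797 + C} = \frac{1}{797 - 21} = \frac{1}{776}$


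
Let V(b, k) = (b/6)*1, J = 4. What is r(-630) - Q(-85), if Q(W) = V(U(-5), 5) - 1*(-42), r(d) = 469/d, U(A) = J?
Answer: -3907/90 ≈ -43.411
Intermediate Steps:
U(A) = 4
V(b, k) = b/6 (V(b, k) = (b*(1/6))*1 = (b/6)*1 = b/6)
Q(W) = 128/3 (Q(W) = (1/6)*4 - 1*(-42) = 2/3 + 42 = 128/3)
r(-630) - Q(-85) = 469/(-630) - 1*128/3 = 469*(-1/630) - 128/3 = -67/90 - 128/3 = -3907/90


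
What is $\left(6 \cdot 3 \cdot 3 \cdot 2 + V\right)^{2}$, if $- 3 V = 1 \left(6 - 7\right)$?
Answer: $\frac{105625}{9} \approx 11736.0$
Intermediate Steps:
$V = \frac{1}{3}$ ($V = - \frac{1 \left(6 - 7\right)}{3} = - \frac{1 \left(-1\right)}{3} = \left(- \frac{1}{3}\right) \left(-1\right) = \frac{1}{3} \approx 0.33333$)
$\left(6 \cdot 3 \cdot 3 \cdot 2 + V\right)^{2} = \left(6 \cdot 3 \cdot 3 \cdot 2 + \frac{1}{3}\right)^{2} = \left(18 \cdot 3 \cdot 2 + \frac{1}{3}\right)^{2} = \left(54 \cdot 2 + \frac{1}{3}\right)^{2} = \left(108 + \frac{1}{3}\right)^{2} = \left(\frac{325}{3}\right)^{2} = \frac{105625}{9}$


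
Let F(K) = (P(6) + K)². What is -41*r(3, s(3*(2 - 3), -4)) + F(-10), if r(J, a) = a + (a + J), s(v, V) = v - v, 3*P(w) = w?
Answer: -59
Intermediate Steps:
P(w) = w/3
s(v, V) = 0
F(K) = (2 + K)² (F(K) = ((⅓)*6 + K)² = (2 + K)²)
r(J, a) = J + 2*a (r(J, a) = a + (J + a) = J + 2*a)
-41*r(3, s(3*(2 - 3), -4)) + F(-10) = -41*(3 + 2*0) + (2 - 10)² = -41*(3 + 0) + (-8)² = -41*3 + 64 = -123 + 64 = -59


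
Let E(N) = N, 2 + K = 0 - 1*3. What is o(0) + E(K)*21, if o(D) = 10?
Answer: -95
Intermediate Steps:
K = -5 (K = -2 + (0 - 1*3) = -2 + (0 - 3) = -2 - 3 = -5)
o(0) + E(K)*21 = 10 - 5*21 = 10 - 105 = -95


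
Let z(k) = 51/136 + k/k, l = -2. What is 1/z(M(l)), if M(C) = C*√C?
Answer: 8/11 ≈ 0.72727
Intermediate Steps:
M(C) = C^(3/2)
z(k) = 11/8 (z(k) = 51*(1/136) + 1 = 3/8 + 1 = 11/8)
1/z(M(l)) = 1/(11/8) = 8/11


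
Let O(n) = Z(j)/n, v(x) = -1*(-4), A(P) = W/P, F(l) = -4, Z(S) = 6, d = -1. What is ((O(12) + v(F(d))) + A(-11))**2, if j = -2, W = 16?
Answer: 4489/484 ≈ 9.2748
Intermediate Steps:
A(P) = 16/P
v(x) = 4
O(n) = 6/n
((O(12) + v(F(d))) + A(-11))**2 = ((6/12 + 4) + 16/(-11))**2 = ((6*(1/12) + 4) + 16*(-1/11))**2 = ((1/2 + 4) - 16/11)**2 = (9/2 - 16/11)**2 = (67/22)**2 = 4489/484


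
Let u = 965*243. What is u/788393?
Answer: 234495/788393 ≈ 0.29743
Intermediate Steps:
u = 234495
u/788393 = 234495/788393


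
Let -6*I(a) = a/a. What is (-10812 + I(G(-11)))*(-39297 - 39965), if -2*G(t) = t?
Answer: 2570981863/3 ≈ 8.5699e+8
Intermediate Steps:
G(t) = -t/2
I(a) = -1/6 (I(a) = -a/(6*a) = -1/6*1 = -1/6)
(-10812 + I(G(-11)))*(-39297 - 39965) = (-10812 - 1/6)*(-39297 - 39965) = -64873/6*(-79262) = 2570981863/3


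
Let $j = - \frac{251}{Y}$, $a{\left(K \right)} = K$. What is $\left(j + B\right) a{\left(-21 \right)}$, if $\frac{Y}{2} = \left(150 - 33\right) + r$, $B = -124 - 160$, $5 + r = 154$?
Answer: $\frac{454017}{76} \approx 5973.9$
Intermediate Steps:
$r = 149$ ($r = -5 + 154 = 149$)
$B = -284$ ($B = -124 - 160 = -284$)
$Y = 532$ ($Y = 2 \left(\left(150 - 33\right) + 149\right) = 2 \left(117 + 149\right) = 2 \cdot 266 = 532$)
$j = - \frac{251}{532} \approx -0.4718$
$\left(j + B\right) a{\left(-21 \right)} = \left(- \frac{251}{532} - 284\right) \left(-21\right) = \left(- \frac{151339}{532}\right) \left(-21\right) = \frac{454017}{76}$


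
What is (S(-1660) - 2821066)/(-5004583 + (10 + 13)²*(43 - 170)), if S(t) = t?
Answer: 1411363/2535883 ≈ 0.55656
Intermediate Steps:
(S(-1660) - 2821066)/(-5004583 + (10 + 13)²*(43 - 170)) = (-1660 - 2821066)/(-5004583 + (10 + 13)²*(43 - 170)) = -2822726/(-5004583 + 23²*(-127)) = -2822726/(-5004583 + 529*(-127)) = -2822726/(-5004583 - 67183) = -2822726/(-5071766) = -2822726*(-1/5071766) = 1411363/2535883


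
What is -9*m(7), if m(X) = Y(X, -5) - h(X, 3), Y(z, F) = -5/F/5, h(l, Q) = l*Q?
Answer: 936/5 ≈ 187.20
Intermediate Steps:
h(l, Q) = Q*l
Y(z, F) = -1/F (Y(z, F) = -5/F*(⅕) = -1/F)
m(X) = ⅕ - 3*X (m(X) = -1/(-5) - 3*X = -1*(-⅕) - 3*X = ⅕ - 3*X)
-9*m(7) = -9*(⅕ - 3*7) = -9*(⅕ - 21) = -9*(-104)/5 = -1*(-936/5) = 936/5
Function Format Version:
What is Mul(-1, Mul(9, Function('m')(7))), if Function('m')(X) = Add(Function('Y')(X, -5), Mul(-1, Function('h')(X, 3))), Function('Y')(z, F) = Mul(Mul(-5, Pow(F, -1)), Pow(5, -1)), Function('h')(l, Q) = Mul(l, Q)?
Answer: Rational(936, 5) ≈ 187.20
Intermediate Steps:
Function('h')(l, Q) = Mul(Q, l)
Function('Y')(z, F) = Mul(-1, Pow(F, -1)) (Function('Y')(z, F) = Mul(Mul(-5, Pow(F, -1)), Rational(1, 5)) = Mul(-1, Pow(F, -1)))
Function('m')(X) = Add(Rational(1, 5), Mul(-3, X)) (Function('m')(X) = Add(Mul(-1, Pow(-5, -1)), Mul(-1, Mul(3, X))) = Add(Mul(-1, Rational(-1, 5)), Mul(-3, X)) = Add(Rational(1, 5), Mul(-3, X)))
Mul(-1, Mul(9, Function('m')(7))) = Mul(-1, Mul(9, Add(Rational(1, 5), Mul(-3, 7)))) = Mul(-1, Mul(9, Add(Rational(1, 5), -21))) = Mul(-1, Mul(9, Rational(-104, 5))) = Mul(-1, Rational(-936, 5)) = Rational(936, 5)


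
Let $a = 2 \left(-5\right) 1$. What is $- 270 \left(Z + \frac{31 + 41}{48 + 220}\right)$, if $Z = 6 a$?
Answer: $\frac{1080540}{67} \approx 16127.0$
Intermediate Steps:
$a = -10$ ($a = \left(-10\right) 1 = -10$)
$Z = -60$ ($Z = 6 \left(-10\right) = -60$)
$- 270 \left(Z + \frac{31 + 41}{48 + 220}\right) = - 270 \left(-60 + \frac{31 + 41}{48 + 220}\right) = - 270 \left(-60 + \frac{72}{268}\right) = - 270 \left(-60 + 72 \cdot \frac{1}{268}\right) = - 270 \left(-60 + \frac{18}{67}\right) = \left(-270\right) \left(- \frac{4002}{67}\right) = \frac{1080540}{67}$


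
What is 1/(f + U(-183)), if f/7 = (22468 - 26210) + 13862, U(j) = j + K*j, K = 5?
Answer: 1/69742 ≈ 1.4339e-5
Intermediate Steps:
U(j) = 6*j (U(j) = j + 5*j = 6*j)
f = 70840 (f = 7*((22468 - 26210) + 13862) = 7*(-3742 + 13862) = 7*10120 = 70840)
1/(f + U(-183)) = 1/(70840 + 6*(-183)) = 1/(70840 - 1098) = 1/69742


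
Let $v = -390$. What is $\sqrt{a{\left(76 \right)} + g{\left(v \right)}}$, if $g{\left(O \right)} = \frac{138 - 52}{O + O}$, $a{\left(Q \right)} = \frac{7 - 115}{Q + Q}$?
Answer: $\frac{i \sqrt{11266905}}{3705} \approx 0.90597 i$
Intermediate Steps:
$a{\left(Q \right)} = - \frac{54}{Q}$ ($a{\left(Q \right)} = - \frac{108}{2 Q} = - 108 \frac{1}{2 Q} = - \frac{54}{Q}$)
$g{\left(O \right)} = \frac{43}{O}$ ($g{\left(O \right)} = \frac{86}{2 O} = 86 \frac{1}{2 O} = \frac{43}{O}$)
$\sqrt{a{\left(76 \right)} + g{\left(v \right)}} = \sqrt{- \frac{54}{76} + \frac{43}{-390}} = \sqrt{\left(-54\right) \frac{1}{76} + 43 \left(- \frac{1}{390}\right)} = \sqrt{- \frac{27}{38} - \frac{43}{390}} = \sqrt{- \frac{3041}{3705}} = \frac{i \sqrt{11266905}}{3705}$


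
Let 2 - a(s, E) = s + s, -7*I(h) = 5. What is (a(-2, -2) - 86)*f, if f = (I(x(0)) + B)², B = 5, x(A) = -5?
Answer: -72000/49 ≈ -1469.4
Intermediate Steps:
I(h) = -5/7 (I(h) = -⅐*5 = -5/7)
a(s, E) = 2 - 2*s (a(s, E) = 2 - (s + s) = 2 - 2*s)
f = 900/49 (f = (-5/7 + 5)² = (30/7)² = 900/49 ≈ 18.367)
(a(-2, -2) - 86)*f = ((2 - 2*(-2)) - 86)*(900/49) = ((2 + 4) - 86)*(900/49) = (6 - 86)*(900/49) = -80*900/49 = -72000/49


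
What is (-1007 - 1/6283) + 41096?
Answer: 251879186/6283 ≈ 40089.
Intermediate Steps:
(-1007 - 1/6283) + 41096 = -6326982/6283 + 41096 = 251879186/6283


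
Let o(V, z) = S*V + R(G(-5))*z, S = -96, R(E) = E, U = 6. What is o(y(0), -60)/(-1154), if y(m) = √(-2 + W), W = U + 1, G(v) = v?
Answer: -150/577 + 48*√5/577 ≈ -0.073949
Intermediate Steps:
W = 7 (W = 6 + 1 = 7)
y(m) = √5 (y(m) = √(-2 + 7) = √5)
o(V, z) = -96*V - 5*z
o(y(0), -60)/(-1154) = (-96*√5 - 5*(-60))/(-1154) = (-96*√5 + 300)*(-1/1154) = (300 - 96*√5)*(-1/1154) = -150/577 + 48*√5/577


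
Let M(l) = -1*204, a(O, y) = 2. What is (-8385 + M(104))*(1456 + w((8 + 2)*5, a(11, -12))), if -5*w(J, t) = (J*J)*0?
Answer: -12505584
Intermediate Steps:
w(J, t) = 0 (w(J, t) = -J*J*0/5 = -J**2*0/5 = -1/5*0 = 0)
M(l) = -204
(-8385 + M(104))*(1456 + w((8 + 2)*5, a(11, -12))) = (-8385 - 204)*(1456 + 0) = -8589*1456 = -12505584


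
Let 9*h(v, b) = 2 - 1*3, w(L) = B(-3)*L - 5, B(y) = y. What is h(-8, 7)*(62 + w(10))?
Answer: -3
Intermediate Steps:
w(L) = -5 - 3*L (w(L) = -3*L - 5 = -5 - 3*L)
h(v, b) = -⅑ (h(v, b) = (2 - 1*3)/9 = (2 - 3)/9 = (⅑)*(-1) = -⅑)
h(-8, 7)*(62 + w(10)) = -(62 + (-5 - 3*10))/9 = -(62 + (-5 - 30))/9 = -(62 - 35)/9 = -⅑*27 = -3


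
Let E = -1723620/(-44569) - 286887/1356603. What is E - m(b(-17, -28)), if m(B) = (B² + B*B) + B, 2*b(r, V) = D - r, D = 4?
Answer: -3880447212520/20154146369 ≈ -192.54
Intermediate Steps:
b(r, V) = 2 - r/2 (b(r, V) = (4 - r)/2 = 2 - r/2)
m(B) = B + 2*B² (m(B) = (B² + B²) + B = 2*B² + B = B + 2*B²)
E = 775160598719/20154146369 (E = -1723620*(-1/44569) - 286887*1/1356603 = 1723620/44569 - 95629/452201 = 775160598719/20154146369 ≈ 38.462)
E - m(b(-17, -28)) = 775160598719/20154146369 - (2 - ½*(-17))*(1 + 2*(2 - ½*(-17))) = 775160598719/20154146369 - (2 + 17/2)*(1 + 2*(2 + 17/2)) = 775160598719/20154146369 - 21*(1 + 2*(21/2))/2 = 775160598719/20154146369 - 21*(1 + 21)/2 = 775160598719/20154146369 - 21*22/2 = 775160598719/20154146369 - 1*231 = 775160598719/20154146369 - 231 = -3880447212520/20154146369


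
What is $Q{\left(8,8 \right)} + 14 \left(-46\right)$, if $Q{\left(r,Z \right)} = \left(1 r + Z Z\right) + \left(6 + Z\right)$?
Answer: $-558$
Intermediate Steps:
$Q{\left(r,Z \right)} = 6 + Z + r + Z^{2}$ ($Q{\left(r,Z \right)} = \left(r + Z^{2}\right) + \left(6 + Z\right) = 6 + Z + r + Z^{2}$)
$Q{\left(8,8 \right)} + 14 \left(-46\right) = \left(6 + 8 + 8 + 8^{2}\right) + 14 \left(-46\right) = \left(6 + 8 + 8 + 64\right) - 644 = 86 - 644 = -558$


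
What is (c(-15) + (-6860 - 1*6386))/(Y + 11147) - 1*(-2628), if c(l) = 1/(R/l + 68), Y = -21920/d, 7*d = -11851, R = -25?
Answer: 10372765574509/3948802319 ≈ 2626.8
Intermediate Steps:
d = -1693 (d = (1/7)*(-11851) = -1693)
Y = 21920/1693 (Y = -21920/(-1693) = -21920*(-1/1693) = 21920/1693 ≈ 12.947)
c(l) = 1/(68 - 25/l) (c(l) = 1/(-25/l + 68) = 1/(68 - 25/l))
(c(-15) + (-6860 - 1*6386))/(Y + 11147) - 1*(-2628) = (-15/(-25 + 68*(-15)) + (-6860 - 1*6386))/(21920/1693 + 11147) - 1*(-2628) = (-15/(-25 - 1020) + (-6860 - 6386))/(18893791/1693) + 2628 = (-15/(-1045) - 13246)*(1693/18893791) + 2628 = (-15*(-1/1045) - 13246)*(1693/18893791) + 2628 = (3/209 - 13246)*(1693/18893791) + 2628 = -2768411/209*1693/18893791 + 2628 = -4686919823/3948802319 + 2628 = 10372765574509/3948802319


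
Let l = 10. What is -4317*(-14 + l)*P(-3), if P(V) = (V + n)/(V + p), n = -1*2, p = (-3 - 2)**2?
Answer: -43170/11 ≈ -3924.5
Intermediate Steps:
p = 25 (p = (-5)**2 = 25)
n = -2
P(V) = (-2 + V)/(25 + V) (P(V) = (V - 2)/(V + 25) = (-2 + V)/(25 + V))
-4317*(-14 + l)*P(-3) = -4317*(-14 + 10)*(-2 - 3)/(25 - 3) = -(-17268)*-5/22 = -(-17268)*(1/22)*(-5) = -(-17268)*(-5)/22 = -4317*10/11 = -43170/11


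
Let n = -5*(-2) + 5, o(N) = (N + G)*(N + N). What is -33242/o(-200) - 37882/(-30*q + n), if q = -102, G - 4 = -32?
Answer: -23713717/1869600 ≈ -12.684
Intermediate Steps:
G = -28 (G = 4 - 32 = -28)
o(N) = 2*N*(-28 + N) (o(N) = (N - 28)*(N + N) = (-28 + N)*(2*N) = 2*N*(-28 + N))
n = 15 (n = 10 + 5 = 15)
-33242/o(-200) - 37882/(-30*q + n) = -33242*(-1/(400*(-28 - 200))) - 37882/(-30*(-102) + 15) = -33242/(2*(-200)*(-228)) - 37882/(3060 + 15) = -33242/91200 - 37882/3075 = -33242*1/91200 - 37882*1/3075 = -16621/45600 - 37882/3075 = -23713717/1869600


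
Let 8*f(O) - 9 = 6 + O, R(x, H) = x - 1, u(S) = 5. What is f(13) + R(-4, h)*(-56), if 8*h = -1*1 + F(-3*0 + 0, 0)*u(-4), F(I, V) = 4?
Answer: 567/2 ≈ 283.50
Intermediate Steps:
h = 19/8 (h = (-1*1 + 4*5)/8 = (-1 + 20)/8 = (⅛)*19 = 19/8 ≈ 2.3750)
R(x, H) = -1 + x
f(O) = 15/8 + O/8 (f(O) = 9/8 + (6 + O)/8 = 9/8 + (¾ + O/8) = 15/8 + O/8)
f(13) + R(-4, h)*(-56) = (15/8 + (⅛)*13) + (-1 - 4)*(-56) = (15/8 + 13/8) - 5*(-56) = 7/2 + 280 = 567/2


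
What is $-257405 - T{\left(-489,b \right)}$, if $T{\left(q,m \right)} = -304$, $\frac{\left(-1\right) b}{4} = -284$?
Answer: $-257101$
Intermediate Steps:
$b = 1136$ ($b = \left(-4\right) \left(-284\right) = 1136$)
$-257405 - T{\left(-489,b \right)} = -257405 - -304 = -257405 + 304 = -257101$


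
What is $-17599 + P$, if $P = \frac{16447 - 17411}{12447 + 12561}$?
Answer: $- \frac{110029189}{6252} \approx -17599.0$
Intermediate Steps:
$P = - \frac{241}{6252}$ ($P = - \frac{964}{25008} = \left(-964\right) \frac{1}{25008} = - \frac{241}{6252} \approx -0.038548$)
$-17599 + P = -17599 - \frac{241}{6252} = - \frac{110029189}{6252}$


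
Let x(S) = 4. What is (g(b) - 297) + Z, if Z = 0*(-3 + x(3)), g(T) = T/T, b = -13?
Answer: -296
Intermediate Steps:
g(T) = 1
Z = 0 (Z = 0*(-3 + 4) = 0*1 = 0)
(g(b) - 297) + Z = (1 - 297) + 0 = -296 + 0 = -296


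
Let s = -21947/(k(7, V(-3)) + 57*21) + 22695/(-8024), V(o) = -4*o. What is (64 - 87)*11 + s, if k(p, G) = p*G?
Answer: -165041015/604632 ≈ -272.96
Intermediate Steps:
k(p, G) = G*p
s = -12069119/604632 (s = -21947/(-4*(-3)*7 + 57*21) + 22695/(-8024) = -21947/(12*7 + 1197) + 22695*(-1/8024) = -21947/(84 + 1197) - 1335/472 = -21947/1281 - 1335/472 = -12069119/604632 ≈ -19.961)
(64 - 87)*11 + s = (64 - 87)*11 - 12069119/604632 = -23*11 - 12069119/604632 = -253 - 12069119/604632 = -165041015/604632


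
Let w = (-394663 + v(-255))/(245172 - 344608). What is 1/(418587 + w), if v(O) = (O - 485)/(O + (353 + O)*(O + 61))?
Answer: 1915833412/801950564400125 ≈ 2.3890e-6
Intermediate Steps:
v(O) = (-485 + O)/(O + (61 + O)*(353 + O)) (v(O) = (-485 + O)/(O + (353 + O)*(61 + O)) = (-485 + O)/(O + (61 + O)*(353 + O)))
w = 7603971281/1915833412 (w = (-394663 + (-485 - 255)/(21533 + (-255)**2 + 415*(-255)))/(245172 - 344608) = (-394663 - 740/(21533 + 65025 - 105825))/(-99436) = (-394663 - 740/(-19267))*(-1/99436) = (-394663 - 1/19267*(-740))*(-1/99436) = (-394663 + 740/19267)*(-1/99436) = -7603971281/19267*(-1/99436) = 7603971281/1915833412 ≈ 3.9690)
1/(418587 + w) = 1/(418587 + 7603971281/1915833412) = 1/(801950564400125/1915833412) = 1915833412/801950564400125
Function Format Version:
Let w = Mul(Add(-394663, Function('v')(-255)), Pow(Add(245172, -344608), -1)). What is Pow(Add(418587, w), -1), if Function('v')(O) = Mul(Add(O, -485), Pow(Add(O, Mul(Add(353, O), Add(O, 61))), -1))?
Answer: Rational(1915833412, 801950564400125) ≈ 2.3890e-6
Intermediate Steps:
Function('v')(O) = Mul(Pow(Add(O, Mul(Add(61, O), Add(353, O))), -1), Add(-485, O)) (Function('v')(O) = Mul(Add(-485, O), Pow(Add(O, Mul(Add(353, O), Add(61, O))), -1)) = Mul(Add(-485, O), Pow(Add(O, Mul(Add(61, O), Add(353, O))), -1)) = Mul(Pow(Add(O, Mul(Add(61, O), Add(353, O))), -1), Add(-485, O)))
w = Rational(7603971281, 1915833412) (w = Mul(Add(-394663, Mul(Pow(Add(21533, Pow(-255, 2), Mul(415, -255)), -1), Add(-485, -255))), Pow(Add(245172, -344608), -1)) = Mul(Add(-394663, Mul(Pow(Add(21533, 65025, -105825), -1), -740)), Pow(-99436, -1)) = Mul(Add(-394663, Mul(Pow(-19267, -1), -740)), Rational(-1, 99436)) = Mul(Add(-394663, Mul(Rational(-1, 19267), -740)), Rational(-1, 99436)) = Mul(Add(-394663, Rational(740, 19267)), Rational(-1, 99436)) = Mul(Rational(-7603971281, 19267), Rational(-1, 99436)) = Rational(7603971281, 1915833412) ≈ 3.9690)
Pow(Add(418587, w), -1) = Pow(Add(418587, Rational(7603971281, 1915833412)), -1) = Pow(Rational(801950564400125, 1915833412), -1) = Rational(1915833412, 801950564400125)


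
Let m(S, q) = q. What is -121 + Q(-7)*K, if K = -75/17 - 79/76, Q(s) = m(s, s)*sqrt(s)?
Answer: -121 + 49301*I*sqrt(7)/1292 ≈ -121.0 + 100.96*I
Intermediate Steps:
Q(s) = s**(3/2) (Q(s) = s*sqrt(s) = s**(3/2))
K = -7043/1292 (K = -75*1/17 - 79*1/76 = -75/17 - 79/76 = -7043/1292 ≈ -5.4512)
-121 + Q(-7)*K = -121 + (-7)**(3/2)*(-7043/1292) = -121 - 7*I*sqrt(7)*(-7043/1292) = -121 + 49301*I*sqrt(7)/1292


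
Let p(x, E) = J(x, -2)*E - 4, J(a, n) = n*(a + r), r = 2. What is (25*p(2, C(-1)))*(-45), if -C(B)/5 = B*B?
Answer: -40500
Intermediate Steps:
C(B) = -5*B² (C(B) = -5*B*B = -5*B²)
J(a, n) = n*(2 + a) (J(a, n) = n*(a + 2) = n*(2 + a))
p(x, E) = -4 + E*(-4 - 2*x) (p(x, E) = (-2*(2 + x))*E - 4 = (-4 - 2*x)*E - 4 = E*(-4 - 2*x) - 4 = -4 + E*(-4 - 2*x))
(25*p(2, C(-1)))*(-45) = (25*(-4 + 2*(-5*(-1)²)*(-2 - 1*2)))*(-45) = (25*(-4 + 2*(-5*1)*(-2 - 2)))*(-45) = (25*(-4 + 2*(-5)*(-4)))*(-45) = (25*(-4 + 40))*(-45) = (25*36)*(-45) = 900*(-45) = -40500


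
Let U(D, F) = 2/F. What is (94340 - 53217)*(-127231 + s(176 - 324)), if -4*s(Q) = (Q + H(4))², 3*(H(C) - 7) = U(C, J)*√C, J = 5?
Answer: -4892165660183/900 ≈ -5.4357e+9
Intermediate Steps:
H(C) = 7 + 2*√C/15 (H(C) = 7 + ((2/5)*√C)/3 = 7 + ((2*(⅕))*√C)/3 = 7 + (2*√C/5)/3 = 7 + 2*√C/15)
s(Q) = -(109/15 + Q)²/4 (s(Q) = -(Q + (7 + 2*√4/15))²/4 = -(Q + (7 + (2/15)*2))²/4 = -(Q + (7 + 4/15))²/4 = -(Q + 109/15)²/4 = -(109/15 + Q)²/4)
(94340 - 53217)*(-127231 + s(176 - 324)) = (94340 - 53217)*(-127231 - (109 + 15*(176 - 324))²/900) = 41123*(-127231 - (109 + 15*(-148))²/900) = 41123*(-127231 - (109 - 2220)²/900) = 41123*(-127231 - 1/900*(-2111)²) = 41123*(-127231 - 1/900*4456321) = 41123*(-127231 - 4456321/900) = 41123*(-118964221/900) = -4892165660183/900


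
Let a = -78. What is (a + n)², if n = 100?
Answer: 484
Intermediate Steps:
(a + n)² = (-78 + 100)² = 22² = 484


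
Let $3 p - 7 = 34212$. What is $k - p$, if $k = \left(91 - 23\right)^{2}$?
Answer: $- \frac{20347}{3} \approx -6782.3$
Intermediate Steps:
$p = \frac{34219}{3}$ ($p = \frac{7}{3} + \frac{1}{3} \cdot 34212 = \frac{7}{3} + 11404 = \frac{34219}{3} \approx 11406.0$)
$k = 4624$ ($k = 68^{2} = 4624$)
$k - p = 4624 - \frac{34219}{3} = - \frac{20347}{3}$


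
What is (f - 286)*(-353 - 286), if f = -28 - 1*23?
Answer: 215343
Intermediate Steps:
f = -51 (f = -28 - 23 = -51)
(f - 286)*(-353 - 286) = (-51 - 286)*(-353 - 286) = -337*(-639) = 215343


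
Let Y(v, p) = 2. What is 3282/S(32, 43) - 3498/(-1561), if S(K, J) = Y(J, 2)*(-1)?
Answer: -2558103/1561 ≈ -1638.8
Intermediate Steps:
S(K, J) = -2 (S(K, J) = 2*(-1) = -2)
3282/S(32, 43) - 3498/(-1561) = 3282/(-2) - 3498/(-1561) = 3282*(-½) - 3498*(-1/1561) = -1641 + 3498/1561 = -2558103/1561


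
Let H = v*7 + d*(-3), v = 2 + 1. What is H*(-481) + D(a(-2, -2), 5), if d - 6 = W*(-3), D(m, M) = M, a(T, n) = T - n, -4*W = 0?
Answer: -1438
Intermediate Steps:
v = 3
W = 0 (W = -1/4*0 = 0)
d = 6 (d = 6 + 0*(-3) = 6 + 0 = 6)
H = 3 (H = 3*7 + 6*(-3) = 21 - 18 = 3)
H*(-481) + D(a(-2, -2), 5) = 3*(-481) + 5 = -1443 + 5 = -1438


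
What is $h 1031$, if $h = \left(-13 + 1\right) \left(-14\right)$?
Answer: $173208$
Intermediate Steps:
$h = 168$ ($h = \left(-12\right) \left(-14\right) = 168$)
$h 1031 = 168 \cdot 1031 = 173208$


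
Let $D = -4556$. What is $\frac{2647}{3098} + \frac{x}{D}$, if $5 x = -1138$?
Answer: $\frac{7978023}{8821555} \approx 0.90438$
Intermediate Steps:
$x = - \frac{1138}{5}$ ($x = \frac{1}{5} \left(-1138\right) = - \frac{1138}{5} \approx -227.6$)
$\frac{2647}{3098} + \frac{x}{D} = \frac{2647}{3098} - \frac{1138}{5 \left(-4556\right)} = 2647 \cdot \frac{1}{3098} - - \frac{569}{11390} = \frac{2647}{3098} + \frac{569}{11390} = \frac{7978023}{8821555}$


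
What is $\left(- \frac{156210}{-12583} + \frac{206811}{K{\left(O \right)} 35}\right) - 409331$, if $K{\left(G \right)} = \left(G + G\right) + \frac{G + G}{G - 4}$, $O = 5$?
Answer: $- \frac{3602716731287}{8808100} \approx -4.0902 \cdot 10^{5}$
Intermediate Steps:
$K{\left(G \right)} = 2 G + \frac{2 G}{-4 + G}$
$\left(- \frac{156210}{-12583} + \frac{206811}{K{\left(O \right)} 35}\right) - 409331 = \left(- \frac{156210}{-12583} + \frac{206811}{2 \cdot 5 \frac{1}{-4 + 5} \left(-3 + 5\right) 35}\right) - 409331 = \left(\left(-156210\right) \left(- \frac{1}{12583}\right) + \frac{206811}{2 \cdot 5 \cdot 1^{-1} \cdot 2 \cdot 35}\right) - 409331 = \left(\frac{156210}{12583} + \frac{206811}{2 \cdot 5 \cdot 1 \cdot 2 \cdot 35}\right) - 409331 = \left(\frac{156210}{12583} + \frac{206811}{20 \cdot 35}\right) - 409331 = \left(\frac{156210}{12583} + \frac{206811}{700}\right) - 409331 = \frac{2711649813}{8808100} - 409331 = - \frac{3602716731287}{8808100}$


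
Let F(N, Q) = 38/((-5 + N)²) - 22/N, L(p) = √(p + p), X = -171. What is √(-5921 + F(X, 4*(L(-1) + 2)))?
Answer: I*√595882431674/10032 ≈ 76.947*I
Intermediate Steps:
L(p) = √2*√p (L(p) = √(2*p) = √2*√p)
F(N, Q) = -22/N + 38/(-5 + N)² (F(N, Q) = 38/(-5 + N)² - 22/N = -22/N + 38/(-5 + N)²)
√(-5921 + F(X, 4*(L(-1) + 2))) = √(-5921 + (-22/(-171) + 38/(-5 - 171)²)) = √(-5921 + (-22*(-1/171) + 38/(-176)²)) = √(-5921 + (22/171 + 38*(1/30976))) = √(-5921 + (22/171 + 19/15488)) = √(-5921 + 343985/2648448) = √(-15681116623/2648448) = I*√595882431674/10032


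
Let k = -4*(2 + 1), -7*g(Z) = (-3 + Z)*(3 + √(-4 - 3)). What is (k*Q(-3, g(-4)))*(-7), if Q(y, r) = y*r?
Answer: -756 - 252*I*√7 ≈ -756.0 - 666.73*I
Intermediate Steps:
g(Z) = -(-3 + Z)*(3 + I*√7)/7 (g(Z) = -(-3 + Z)*(3 + √(-4 - 3))/7 = -(-3 + Z)*(3 + √(-7))/7 = -(-3 + Z)*(3 + I*√7)/7)
Q(y, r) = r*y
k = -12 (k = -4*3 = -12)
(k*Q(-3, g(-4)))*(-7) = -12*(9/7 - 3/7*(-4) + 3*I*√7/7 - ⅐*I*(-4)*√7)*(-3)*(-7) = -12*(9/7 + 12/7 + 3*I*√7/7 + 4*I*√7/7)*(-3)*(-7) = -12*(3 + I*√7)*(-3)*(-7) = -12*(-9 - 3*I*√7)*(-7) = (108 + 36*I*√7)*(-7) = -756 - 252*I*√7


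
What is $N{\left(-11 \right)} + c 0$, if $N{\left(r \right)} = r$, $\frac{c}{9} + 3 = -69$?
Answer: $-11$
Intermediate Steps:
$c = -648$ ($c = -27 + 9 \left(-69\right) = -27 - 621 = -648$)
$N{\left(-11 \right)} + c 0 = -11 - 0 = -11 + 0 = -11$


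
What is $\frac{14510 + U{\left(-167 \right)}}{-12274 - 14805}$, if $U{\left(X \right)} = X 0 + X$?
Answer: $- \frac{14343}{27079} \approx -0.52967$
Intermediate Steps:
$U{\left(X \right)} = X$ ($U{\left(X \right)} = 0 + X = X$)
$\frac{14510 + U{\left(-167 \right)}}{-12274 - 14805} = \frac{14510 - 167}{-12274 - 14805} = \frac{14343}{-27079} = 14343 \left(- \frac{1}{27079}\right) = - \frac{14343}{27079}$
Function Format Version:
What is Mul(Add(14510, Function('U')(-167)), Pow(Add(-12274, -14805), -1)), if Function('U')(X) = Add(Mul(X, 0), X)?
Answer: Rational(-14343, 27079) ≈ -0.52967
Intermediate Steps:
Function('U')(X) = X (Function('U')(X) = Add(0, X) = X)
Mul(Add(14510, Function('U')(-167)), Pow(Add(-12274, -14805), -1)) = Mul(Add(14510, -167), Pow(Add(-12274, -14805), -1)) = Mul(14343, Pow(-27079, -1)) = Mul(14343, Rational(-1, 27079)) = Rational(-14343, 27079)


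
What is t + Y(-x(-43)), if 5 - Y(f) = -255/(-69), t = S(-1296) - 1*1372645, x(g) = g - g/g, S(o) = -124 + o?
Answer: -31603465/23 ≈ -1.3741e+6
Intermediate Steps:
x(g) = -1 + g (x(g) = g - 1*1 = g - 1 = -1 + g)
t = -1374065 (t = (-124 - 1296) - 1*1372645 = -1420 - 1372645 = -1374065)
Y(f) = 30/23 (Y(f) = 5 - (-255)/(-69) = 5 - (-255)*(-1)/69 = 5 - 1*85/23 = 5 - 85/23 = 30/23)
t + Y(-x(-43)) = -1374065 + 30/23 = -31603465/23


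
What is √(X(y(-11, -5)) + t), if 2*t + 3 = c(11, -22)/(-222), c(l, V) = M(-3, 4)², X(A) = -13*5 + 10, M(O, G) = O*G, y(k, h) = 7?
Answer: 29*I*√370/74 ≈ 7.5382*I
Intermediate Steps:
M(O, G) = G*O
X(A) = -55 (X(A) = -65 + 10 = -55)
c(l, V) = 144 (c(l, V) = (4*(-3))² = (-12)² = 144)
t = -135/74 (t = -3/2 + (144/(-222))/2 = -3/2 + (144*(-1/222))/2 = -3/2 + (½)*(-24/37) = -3/2 - 12/37 = -135/74 ≈ -1.8243)
√(X(y(-11, -5)) + t) = √(-55 - 135/74) = √(-4205/74) = 29*I*√370/74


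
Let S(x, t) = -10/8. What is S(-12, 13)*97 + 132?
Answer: 43/4 ≈ 10.750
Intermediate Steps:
S(x, t) = -5/4 (S(x, t) = -10*1/8 = -5/4)
S(-12, 13)*97 + 132 = -5/4*97 + 132 = -485/4 + 132 = 43/4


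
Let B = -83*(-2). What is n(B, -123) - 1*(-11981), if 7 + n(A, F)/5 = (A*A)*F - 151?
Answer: -16935749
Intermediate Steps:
B = 166
n(A, F) = -790 + 5*F*A² (n(A, F) = -35 + 5*((A*A)*F - 151) = -35 + 5*(A²*F - 151) = -35 + 5*(F*A² - 151) = -35 + 5*(-151 + F*A²) = -35 + (-755 + 5*F*A²) = -790 + 5*F*A²)
n(B, -123) - 1*(-11981) = (-790 + 5*(-123)*166²) - 1*(-11981) = (-790 + 5*(-123)*27556) + 11981 = (-790 - 16946940) + 11981 = -16947730 + 11981 = -16935749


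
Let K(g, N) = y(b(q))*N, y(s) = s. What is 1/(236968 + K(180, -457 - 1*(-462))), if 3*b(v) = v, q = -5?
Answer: 3/710879 ≈ 4.2201e-6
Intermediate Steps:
b(v) = v/3
K(g, N) = -5*N/3 (K(g, N) = ((⅓)*(-5))*N = -5*N/3)
1/(236968 + K(180, -457 - 1*(-462))) = 1/(236968 - 5*(-457 - 1*(-462))/3) = 1/(236968 - 5*(-457 + 462)/3) = 1/(236968 - 5/3*5) = 1/(236968 - 25/3) = 1/(710879/3) = 3/710879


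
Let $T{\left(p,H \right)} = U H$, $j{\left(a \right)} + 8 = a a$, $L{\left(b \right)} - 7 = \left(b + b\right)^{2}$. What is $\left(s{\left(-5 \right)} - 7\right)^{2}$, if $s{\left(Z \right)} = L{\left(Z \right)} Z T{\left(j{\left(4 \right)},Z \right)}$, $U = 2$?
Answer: $28547649$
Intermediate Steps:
$L{\left(b \right)} = 7 + 4 b^{2}$ ($L{\left(b \right)} = 7 + \left(b + b\right)^{2} = 7 + \left(2 b\right)^{2} = 7 + 4 b^{2}$)
$j{\left(a \right)} = -8 + a^{2}$ ($j{\left(a \right)} = -8 + a a = -8 + a^{2}$)
$T{\left(p,H \right)} = 2 H$
$s{\left(Z \right)} = 2 Z^{2} \left(7 + 4 Z^{2}\right)$ ($s{\left(Z \right)} = \left(7 + 4 Z^{2}\right) Z 2 Z = Z \left(7 + 4 Z^{2}\right) 2 Z = 2 Z^{2} \left(7 + 4 Z^{2}\right)$)
$\left(s{\left(-5 \right)} - 7\right)^{2} = \left(\left(-5\right)^{2} \left(14 + 8 \left(-5\right)^{2}\right) - 7\right)^{2} = \left(25 \left(14 + 8 \cdot 25\right) - 7\right)^{2} = \left(25 \left(14 + 200\right) - 7\right)^{2} = \left(25 \cdot 214 - 7\right)^{2} = \left(5350 - 7\right)^{2} = 5343^{2} = 28547649$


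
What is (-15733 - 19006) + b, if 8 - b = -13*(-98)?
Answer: -36005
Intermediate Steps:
b = -1266 (b = 8 - (-13)*(-98) = 8 - 1*1274 = 8 - 1274 = -1266)
(-15733 - 19006) + b = (-15733 - 19006) - 1266 = -34739 - 1266 = -36005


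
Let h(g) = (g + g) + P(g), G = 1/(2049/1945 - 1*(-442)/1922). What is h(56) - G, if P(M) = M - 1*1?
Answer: 398752833/2398934 ≈ 166.22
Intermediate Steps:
P(M) = -1 + M (P(M) = M - 1 = -1 + M)
G = 1869145/2398934 (G = 1/(2049*(1/1945) + 442*(1/1922)) = 1/(2049/1945 + 221/961) = 1/(2398934/1869145) = 1869145/2398934 ≈ 0.77916)
h(g) = -1 + 3*g (h(g) = (g + g) + (-1 + g) = 2*g + (-1 + g) = -1 + 3*g)
h(56) - G = (-1 + 3*56) - 1*1869145/2398934 = (-1 + 168) - 1869145/2398934 = 167 - 1869145/2398934 = 398752833/2398934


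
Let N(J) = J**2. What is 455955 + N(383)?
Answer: 602644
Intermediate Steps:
455955 + N(383) = 455955 + 383**2 = 455955 + 146689 = 602644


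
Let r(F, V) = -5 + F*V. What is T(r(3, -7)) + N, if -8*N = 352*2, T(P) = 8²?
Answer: -24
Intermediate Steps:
T(P) = 64
N = -88 (N = -44*2 = -⅛*704 = -88)
T(r(3, -7)) + N = 64 - 88 = -24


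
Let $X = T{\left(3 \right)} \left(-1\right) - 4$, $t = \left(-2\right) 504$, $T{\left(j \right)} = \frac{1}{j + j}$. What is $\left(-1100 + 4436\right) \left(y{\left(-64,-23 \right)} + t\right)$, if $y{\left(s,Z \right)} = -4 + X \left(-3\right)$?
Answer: $-3334332$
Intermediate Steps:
$T{\left(j \right)} = \frac{1}{2 j}$
$t = -1008$
$X = - \frac{25}{6}$ ($X = \frac{1}{2 \cdot 3} \left(-1\right) - 4 = \frac{1}{2} \cdot \frac{1}{3} \left(-1\right) - 4 = \frac{1}{6} \left(-1\right) - 4 = - \frac{1}{6} - 4 = - \frac{25}{6} \approx -4.1667$)
$y{\left(s,Z \right)} = \frac{17}{2}$ ($y{\left(s,Z \right)} = -4 - - \frac{25}{2} = -4 + \frac{25}{2} = \frac{17}{2}$)
$\left(-1100 + 4436\right) \left(y{\left(-64,-23 \right)} + t\right) = \left(-1100 + 4436\right) \left(\frac{17}{2} - 1008\right) = 3336 \left(- \frac{1999}{2}\right) = -3334332$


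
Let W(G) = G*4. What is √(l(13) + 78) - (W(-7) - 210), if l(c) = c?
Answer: 238 + √91 ≈ 247.54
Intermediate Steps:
W(G) = 4*G
√(l(13) + 78) - (W(-7) - 210) = √(13 + 78) - (4*(-7) - 210) = √91 - (-28 - 210) = √91 - 1*(-238) = √91 + 238 = 238 + √91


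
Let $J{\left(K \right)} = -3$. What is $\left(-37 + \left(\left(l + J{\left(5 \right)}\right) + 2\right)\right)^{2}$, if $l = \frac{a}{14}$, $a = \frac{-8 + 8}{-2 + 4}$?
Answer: $1444$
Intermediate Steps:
$a = 0$ ($a = \frac{0}{2} = 0 \cdot \frac{1}{2} = 0$)
$l = 0$ ($l = \frac{0}{14} = 0 \cdot \frac{1}{14} = 0$)
$\left(-37 + \left(\left(l + J{\left(5 \right)}\right) + 2\right)\right)^{2} = \left(-37 + \left(\left(0 - 3\right) + 2\right)\right)^{2} = \left(-37 + \left(-3 + 2\right)\right)^{2} = \left(-37 - 1\right)^{2} = \left(-38\right)^{2} = 1444$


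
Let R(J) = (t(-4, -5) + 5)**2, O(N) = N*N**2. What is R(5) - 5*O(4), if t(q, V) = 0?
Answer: -295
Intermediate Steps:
O(N) = N**3
R(J) = 25 (R(J) = (0 + 5)**2 = 5**2 = 25)
R(5) - 5*O(4) = 25 - 5*4**3 = 25 - 5*64 = 25 - 320 = -295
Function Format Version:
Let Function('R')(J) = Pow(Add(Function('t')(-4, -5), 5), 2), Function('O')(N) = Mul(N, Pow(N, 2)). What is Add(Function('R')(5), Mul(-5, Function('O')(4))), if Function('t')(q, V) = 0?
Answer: -295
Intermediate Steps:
Function('O')(N) = Pow(N, 3)
Function('R')(J) = 25 (Function('R')(J) = Pow(Add(0, 5), 2) = Pow(5, 2) = 25)
Add(Function('R')(5), Mul(-5, Function('O')(4))) = Add(25, Mul(-5, Pow(4, 3))) = Add(25, Mul(-5, 64)) = Add(25, -320) = -295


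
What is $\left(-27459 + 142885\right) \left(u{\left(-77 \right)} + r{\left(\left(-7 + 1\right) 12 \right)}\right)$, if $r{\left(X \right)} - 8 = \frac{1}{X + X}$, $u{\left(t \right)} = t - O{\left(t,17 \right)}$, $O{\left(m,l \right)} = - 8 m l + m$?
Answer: $- \frac{86962929521}{72} \approx -1.2078 \cdot 10^{9}$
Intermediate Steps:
$O{\left(m,l \right)} = m - 8 l m$ ($O{\left(m,l \right)} = - 8 l m + m = m - 8 l m$)
$u{\left(t \right)} = 136 t$ ($u{\left(t \right)} = t - t \left(1 - 136\right) = t - t \left(-135\right) = t - - 135 t = t + 135 t = 136 t$)
$r{\left(X \right)} = 8 + \frac{1}{2 X}$ ($r{\left(X \right)} = 8 + \frac{1}{X + X} = 8 + \frac{1}{2 X}$)
$\left(-27459 + 142885\right) \left(u{\left(-77 \right)} + r{\left(\left(-7 + 1\right) 12 \right)}\right) = \left(-27459 + 142885\right) \left(136 \left(-77\right) + \left(8 + \frac{1}{2 \left(-7 + 1\right) 12}\right)\right) = 115426 \left(-10472 + \left(8 + \frac{1}{2 \left(\left(-6\right) 12\right)}\right)\right) = 115426 \left(-10472 + \left(8 + \frac{1}{2 \left(-72\right)}\right)\right) = 115426 \left(-10472 + \left(8 + \frac{1}{2} \left(- \frac{1}{72}\right)\right)\right) = 115426 \left(-10472 + \left(8 - \frac{1}{144}\right)\right) = 115426 \left(-10472 + \frac{1151}{144}\right) = 115426 \left(- \frac{1506817}{144}\right) = - \frac{86962929521}{72}$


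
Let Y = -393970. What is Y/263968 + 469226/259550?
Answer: 5401433817/17128223600 ≈ 0.31535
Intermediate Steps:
Y/263968 + 469226/259550 = -393970/263968 + 469226/259550 = -393970*1/263968 + 469226*(1/259550) = -196985/131984 + 234613/129775 = 5401433817/17128223600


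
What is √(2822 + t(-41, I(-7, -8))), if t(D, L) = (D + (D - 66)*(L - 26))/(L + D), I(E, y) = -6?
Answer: √6074797/47 ≈ 52.441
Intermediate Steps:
t(D, L) = (D + (-66 + D)*(-26 + L))/(D + L)
√(2822 + t(-41, I(-7, -8))) = √(2822 + (1716 - 66*(-6) - 25*(-41) - 41*(-6))/(-41 - 6)) = √(2822 + (1716 + 396 + 1025 + 246)/(-47)) = √(2822 - 1/47*3383) = √(2822 - 3383/47) = √(129251/47) = √6074797/47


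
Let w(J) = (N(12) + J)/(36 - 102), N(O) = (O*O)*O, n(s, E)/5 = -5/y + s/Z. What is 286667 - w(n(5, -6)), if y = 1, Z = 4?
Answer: 25228975/88 ≈ 2.8669e+5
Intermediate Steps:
n(s, E) = -25 + 5*s/4 (n(s, E) = 5*(-5/1 + s/4) = 5*(-5*1 + s*(¼)) = 5*(-5 + s/4) = -25 + 5*s/4)
N(O) = O³ (N(O) = O²*O = O³)
w(J) = -288/11 - J/66 (w(J) = (12³ + J)/(36 - 102) = (1728 + J)/(-66) = (1728 + J)*(-1/66) = -288/11 - J/66)
286667 - w(n(5, -6)) = 286667 - (-288/11 - (-25 + (5/4)*5)/66) = 286667 - (-288/11 - (-25 + 25/4)/66) = 286667 - (-288/11 - 1/66*(-75/4)) = 286667 - (-288/11 + 25/88) = 286667 - 1*(-2279/88) = 286667 + 2279/88 = 25228975/88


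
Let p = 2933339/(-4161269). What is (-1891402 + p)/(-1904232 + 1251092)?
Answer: 7870635442477/2717891234660 ≈ 2.8959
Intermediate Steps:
p = -2933339/4161269 (p = 2933339*(-1/4161269) = -2933339/4161269 ≈ -0.70491)
(-1891402 + p)/(-1904232 + 1251092) = (-1891402 - 2933339/4161269)/(-1904232 + 1251092) = -7870635442477/4161269/(-653140) = -7870635442477/4161269*(-1/653140) = 7870635442477/2717891234660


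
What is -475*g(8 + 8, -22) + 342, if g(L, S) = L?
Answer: -7258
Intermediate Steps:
-475*g(8 + 8, -22) + 342 = -475*(8 + 8) + 342 = -475*16 + 342 = -7600 + 342 = -7258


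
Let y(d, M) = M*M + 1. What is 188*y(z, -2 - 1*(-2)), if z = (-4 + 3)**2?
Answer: 188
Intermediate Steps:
z = 1 (z = (-1)**2 = 1)
y(d, M) = 1 + M**2 (y(d, M) = M**2 + 1 = 1 + M**2)
188*y(z, -2 - 1*(-2)) = 188*(1 + (-2 - 1*(-2))**2) = 188*(1 + (-2 + 2)**2) = 188*(1 + 0**2) = 188*(1 + 0) = 188*1 = 188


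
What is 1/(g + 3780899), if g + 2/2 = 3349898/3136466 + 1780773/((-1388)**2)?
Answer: 3021269876752/11423119254001813661 ≈ 2.6449e-7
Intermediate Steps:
g = 2998260053613/3021269876752 (g = -1 + (3349898/3136466 + 1780773/((-1388)**2)) = -1 + (3349898*(1/3136466) + 1780773/1926544) = -1 + (1674949/1568233 + 1780773*(1/1926544)) = -1 + (1674949/1568233 + 1780773/1926544) = -1 + 6019529930365/3021269876752 = 2998260053613/3021269876752 ≈ 0.99238)
1/(g + 3780899) = 1/(2998260053613/3021269876752 + 3780899) = 1/(11423119254001813661/3021269876752) = 3021269876752/11423119254001813661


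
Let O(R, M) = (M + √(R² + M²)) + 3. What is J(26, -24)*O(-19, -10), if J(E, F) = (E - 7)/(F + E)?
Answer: -133/2 + 19*√461/2 ≈ 137.47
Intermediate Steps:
J(E, F) = (-7 + E)/(E + F)
O(R, M) = 3 + M + √(M² + R²) (O(R, M) = (M + √(M² + R²)) + 3 = 3 + M + √(M² + R²))
J(26, -24)*O(-19, -10) = ((-7 + 26)/(26 - 24))*(3 - 10 + √((-10)² + (-19)²)) = (19/2)*(3 - 10 + √(100 + 361)) = ((½)*19)*(3 - 10 + √461) = 19*(-7 + √461)/2 = -133/2 + 19*√461/2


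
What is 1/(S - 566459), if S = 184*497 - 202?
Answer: -1/475213 ≈ -2.1043e-6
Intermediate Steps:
S = 91246 (S = 91448 - 202 = 91246)
1/(S - 566459) = 1/(91246 - 566459) = 1/(-475213) = -1/475213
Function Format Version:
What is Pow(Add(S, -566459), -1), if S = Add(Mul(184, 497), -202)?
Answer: Rational(-1, 475213) ≈ -2.1043e-6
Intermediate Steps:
S = 91246 (S = Add(91448, -202) = 91246)
Pow(Add(S, -566459), -1) = Pow(Add(91246, -566459), -1) = Pow(-475213, -1) = Rational(-1, 475213)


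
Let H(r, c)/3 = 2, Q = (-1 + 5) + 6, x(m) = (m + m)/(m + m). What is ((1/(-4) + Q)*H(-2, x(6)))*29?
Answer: 3393/2 ≈ 1696.5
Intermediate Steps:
x(m) = 1 (x(m) = (2*m)/((2*m)) = (2*m)*(1/(2*m)) = 1)
Q = 10 (Q = 4 + 6 = 10)
H(r, c) = 6 (H(r, c) = 3*2 = 6)
((1/(-4) + Q)*H(-2, x(6)))*29 = ((1/(-4) + 10)*6)*29 = ((-1/4 + 10)*6)*29 = ((39/4)*6)*29 = (117/2)*29 = 3393/2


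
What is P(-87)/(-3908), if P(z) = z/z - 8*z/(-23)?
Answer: 673/89884 ≈ 0.0074874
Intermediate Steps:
P(z) = 1 + 8*z/23 (P(z) = 1 - 8*z*(-1/23) = 1 + 8*z/23)
P(-87)/(-3908) = (1 + (8/23)*(-87))/(-3908) = (1 - 696/23)*(-1/3908) = -673/23*(-1/3908) = 673/89884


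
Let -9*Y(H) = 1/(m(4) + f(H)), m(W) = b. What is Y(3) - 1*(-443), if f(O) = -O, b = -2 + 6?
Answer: 3986/9 ≈ 442.89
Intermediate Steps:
b = 4
m(W) = 4
Y(H) = -1/(9*(4 - H))
Y(3) - 1*(-443) = 1/(9*(-4 + 3)) - 1*(-443) = (⅑)/(-1) + 443 = (⅑)*(-1) + 443 = -⅑ + 443 = 3986/9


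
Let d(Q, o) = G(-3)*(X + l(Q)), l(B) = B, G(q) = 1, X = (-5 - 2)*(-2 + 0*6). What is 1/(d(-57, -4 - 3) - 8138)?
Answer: -1/8181 ≈ -0.00012223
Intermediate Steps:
X = 14 (X = -7*(-2 + 0) = -7*(-2) = 14)
d(Q, o) = 14 + Q (d(Q, o) = 1*(14 + Q) = 14 + Q)
1/(d(-57, -4 - 3) - 8138) = 1/((14 - 57) - 8138) = 1/(-43 - 8138) = 1/(-8181) = -1/8181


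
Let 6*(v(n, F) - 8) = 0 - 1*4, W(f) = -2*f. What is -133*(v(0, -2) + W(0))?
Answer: -2926/3 ≈ -975.33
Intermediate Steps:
v(n, F) = 22/3 (v(n, F) = 8 + (0 - 1*4)/6 = 8 + (0 - 4)/6 = 8 + (⅙)*(-4) = 8 - ⅔ = 22/3)
-133*(v(0, -2) + W(0)) = -133*(22/3 - 2*0) = -133*(22/3 + 0) = -133*22/3 = -2926/3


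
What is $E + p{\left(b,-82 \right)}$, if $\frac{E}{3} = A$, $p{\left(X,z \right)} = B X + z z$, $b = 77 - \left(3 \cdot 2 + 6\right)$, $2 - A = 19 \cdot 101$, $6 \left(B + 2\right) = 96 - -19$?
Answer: $\frac{12533}{6} \approx 2088.8$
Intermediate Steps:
$B = \frac{103}{6}$ ($B = -2 + \frac{96 - -19}{6} = -2 + \frac{96 + 19}{6} = -2 + \frac{1}{6} \cdot 115 = -2 + \frac{115}{6} = \frac{103}{6} \approx 17.167$)
$A = -1917$ ($A = 2 - 19 \cdot 101 = 2 - 1919 = -1917$)
$b = 65$ ($b = 77 - \left(6 + 6\right) = 77 - 12 = 65$)
$p{\left(X,z \right)} = z^{2} + \frac{103 X}{6}$ ($p{\left(X,z \right)} = \frac{103 X}{6} + z z = \frac{103 X}{6} + z^{2} = z^{2} + \frac{103 X}{6}$)
$E = -5751$ ($E = 3 \left(-1917\right) = -5751$)
$E + p{\left(b,-82 \right)} = -5751 + \left(\left(-82\right)^{2} + \frac{103}{6} \cdot 65\right) = -5751 + \left(6724 + \frac{6695}{6}\right) = -5751 + \frac{47039}{6} = \frac{12533}{6}$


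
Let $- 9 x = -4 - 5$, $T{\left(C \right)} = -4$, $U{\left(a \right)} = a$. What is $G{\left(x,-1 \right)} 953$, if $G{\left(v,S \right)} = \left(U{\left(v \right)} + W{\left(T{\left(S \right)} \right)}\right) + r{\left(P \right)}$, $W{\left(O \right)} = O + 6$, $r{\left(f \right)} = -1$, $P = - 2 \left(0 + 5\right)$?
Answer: $1906$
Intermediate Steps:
$P = -10$ ($P = \left(-2\right) 5 = -10$)
$W{\left(O \right)} = 6 + O$
$x = 1$ ($x = - \frac{-4 - 5}{9} = \left(- \frac{1}{9}\right) \left(-9\right) = 1$)
$G{\left(v,S \right)} = 1 + v$ ($G{\left(v,S \right)} = \left(v + \left(6 - 4\right)\right) - 1 = \left(v + 2\right) - 1 = \left(2 + v\right) - 1 = 1 + v$)
$G{\left(x,-1 \right)} 953 = \left(1 + 1\right) 953 = 2 \cdot 953 = 1906$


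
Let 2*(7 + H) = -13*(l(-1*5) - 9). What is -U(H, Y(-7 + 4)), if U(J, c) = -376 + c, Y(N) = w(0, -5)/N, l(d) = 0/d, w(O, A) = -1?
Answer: 1127/3 ≈ 375.67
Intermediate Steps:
l(d) = 0
Y(N) = -1/N
H = 103/2 (H = -7 + (-13*(0 - 9))/2 = -7 + (-13*(-9))/2 = -7 + (½)*117 = -7 + 117/2 = 103/2 ≈ 51.500)
-U(H, Y(-7 + 4)) = -(-376 - 1/(-7 + 4)) = -(-376 - 1/(-3)) = -(-376 - 1*(-⅓)) = -(-376 + ⅓) = -1*(-1127/3) = 1127/3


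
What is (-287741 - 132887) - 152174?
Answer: -572802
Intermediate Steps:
(-287741 - 132887) - 152174 = -420628 - 152174 = -572802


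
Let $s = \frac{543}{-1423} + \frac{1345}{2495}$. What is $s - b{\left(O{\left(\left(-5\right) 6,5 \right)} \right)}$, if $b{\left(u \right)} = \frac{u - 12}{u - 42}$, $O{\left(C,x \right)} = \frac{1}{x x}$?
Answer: $- \frac{95003353}{744870773} \approx -0.12754$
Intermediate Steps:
$O{\left(C,x \right)} = \frac{1}{x^{2}}$
$b{\left(u \right)} = \frac{-12 + u}{-42 + u}$
$s = \frac{111830}{710077}$ ($s = 543 \left(- \frac{1}{1423}\right) + 1345 \cdot \frac{1}{2495} = - \frac{543}{1423} + \frac{269}{499} = \frac{111830}{710077} \approx 0.15749$)
$s - b{\left(O{\left(\left(-5\right) 6,5 \right)} \right)} = \frac{111830}{710077} - \frac{-12 + \frac{1}{25}}{-42 + \frac{1}{25}} = \frac{111830}{710077} - \frac{1}{- \frac{1049}{25}} \left(- \frac{299}{25}\right) = \frac{111830}{710077} - \left(- \frac{25}{1049}\right) \left(- \frac{299}{25}\right) = \frac{111830}{710077} - \frac{299}{1049} = - \frac{95003353}{744870773}$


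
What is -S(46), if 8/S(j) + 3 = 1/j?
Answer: 368/137 ≈ 2.6861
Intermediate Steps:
S(j) = 8/(-3 + 1/j)
-S(46) = -(-8)*46/(-1 + 3*46) = -(-8)*46/(-1 + 138) = -(-8)*46/137 = -1*(-368/137) = 368/137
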